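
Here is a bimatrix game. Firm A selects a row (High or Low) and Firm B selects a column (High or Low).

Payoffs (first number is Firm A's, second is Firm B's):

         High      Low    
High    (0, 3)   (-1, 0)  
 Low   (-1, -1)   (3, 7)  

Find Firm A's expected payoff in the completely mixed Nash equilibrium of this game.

-1/5

First find y, the probability Firm B plays High, from Firm A's indifference between High and Low: −(1−y) = −y + 3(1−y), giving y = 4/5.
Since Firm A is indifferent in equilibrium, Firm A's expected payoff equals the payoff from either row against (4/5, 1/5). Using High: −(1/5) = -1/5.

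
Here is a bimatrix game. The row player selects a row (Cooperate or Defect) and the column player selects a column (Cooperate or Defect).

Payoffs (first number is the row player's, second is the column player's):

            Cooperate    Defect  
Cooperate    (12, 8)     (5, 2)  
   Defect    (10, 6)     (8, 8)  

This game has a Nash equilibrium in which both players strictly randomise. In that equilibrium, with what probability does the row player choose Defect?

Let x be the probability that the row player plays Cooperate. In a completely mixed equilibrium, the column player must be indifferent between Cooperate and Defect.
The column player's expected payoff from Cooperate is 8x + 6(1−x); from Defect it is 2x + 8(1−x).
Setting these equal: 2x + 6 = −6x + 8, so x = 1/4.
Therefore the row player plays Defect with probability 1 − 1/4 = 3/4.

3/4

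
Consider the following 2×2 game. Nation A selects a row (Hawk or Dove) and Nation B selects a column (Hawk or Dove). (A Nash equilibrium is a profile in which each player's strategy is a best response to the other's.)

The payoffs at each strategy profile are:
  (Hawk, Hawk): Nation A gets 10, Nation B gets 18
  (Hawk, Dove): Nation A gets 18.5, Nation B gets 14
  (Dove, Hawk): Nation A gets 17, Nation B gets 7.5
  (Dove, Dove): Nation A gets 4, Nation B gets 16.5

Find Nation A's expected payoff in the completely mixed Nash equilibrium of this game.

549/43

First find q, the probability Nation B plays Hawk, from Nation A's indifference between Hawk and Dove: 10q + 18.5(1−q) = 17q + 4(1−q), giving q = 29/43.
Since Nation A is indifferent in equilibrium, Nation A's expected payoff equals the payoff from either row against (29/43, 14/43). Using Hawk: 10(29/43) + 18.5(14/43) = 549/43.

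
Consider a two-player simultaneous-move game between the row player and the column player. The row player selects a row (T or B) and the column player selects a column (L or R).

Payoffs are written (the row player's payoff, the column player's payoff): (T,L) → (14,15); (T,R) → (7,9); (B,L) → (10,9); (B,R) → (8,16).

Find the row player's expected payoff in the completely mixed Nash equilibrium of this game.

42/5

First find y, the probability the column player plays L, from the row player's indifference between T and B: 14y + 7(1−y) = 10y + 8(1−y), giving y = 1/5.
Since the row player is indifferent in equilibrium, the row player's expected payoff equals the payoff from either row against (1/5, 4/5). Using T: 14(1/5) + 7(4/5) = 42/5.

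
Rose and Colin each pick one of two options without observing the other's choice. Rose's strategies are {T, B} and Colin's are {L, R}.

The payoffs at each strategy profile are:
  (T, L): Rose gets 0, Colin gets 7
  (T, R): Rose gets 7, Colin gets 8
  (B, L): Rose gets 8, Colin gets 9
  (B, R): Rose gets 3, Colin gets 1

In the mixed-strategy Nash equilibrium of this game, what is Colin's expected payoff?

65/9

First find x, the probability Rose plays T, from Colin's indifference between L and R: 7x + 9(1−x) = 8x + (1−x), giving x = 8/9.
Since Colin is indifferent in equilibrium, Colin's expected payoff equals the payoff from either column against (8/9, 1/9). Using L: 7(8/9) + 9(1/9) = 65/9.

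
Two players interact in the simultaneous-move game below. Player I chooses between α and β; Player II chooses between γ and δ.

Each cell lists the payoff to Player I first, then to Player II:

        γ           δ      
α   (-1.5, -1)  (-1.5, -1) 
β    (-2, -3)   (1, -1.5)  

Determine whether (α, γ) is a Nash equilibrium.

Yes

At (α, γ), Player I earns -1.5; switching to β would give -2, so Player I has no profitable deviation.
Player II earns -1; switching to δ would give -1, so Player II has no profitable deviation.
Neither player can gain by a unilateral deviation, so this profile is a Nash equilibrium.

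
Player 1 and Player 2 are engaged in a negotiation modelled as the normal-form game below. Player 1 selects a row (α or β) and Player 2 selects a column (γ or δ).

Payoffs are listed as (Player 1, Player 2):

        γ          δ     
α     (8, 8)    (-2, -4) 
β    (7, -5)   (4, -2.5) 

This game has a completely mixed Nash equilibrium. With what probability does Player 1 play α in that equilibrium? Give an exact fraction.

Let x be the probability that Player 1 plays α. In a completely mixed equilibrium, Player 2 must be indifferent between γ and δ.
Player 2's expected payoff from γ is 8x − 5(1−x); from δ it is −4x − 2.5(1−x).
Setting these equal: 13x − 5 = −1.5x − 2.5, so x = 5/29.

5/29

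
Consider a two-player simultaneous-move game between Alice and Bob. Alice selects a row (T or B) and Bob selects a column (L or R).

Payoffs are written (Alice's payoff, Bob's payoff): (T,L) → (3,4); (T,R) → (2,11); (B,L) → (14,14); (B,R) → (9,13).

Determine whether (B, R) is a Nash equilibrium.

At (B, R), Alice earns 9; switching to T would give 2, so Alice has no profitable deviation.
Bob earns 13; switching to L would give 14, so Bob would deviate.
Since at least one player can profitably deviate, this is not a Nash equilibrium.

No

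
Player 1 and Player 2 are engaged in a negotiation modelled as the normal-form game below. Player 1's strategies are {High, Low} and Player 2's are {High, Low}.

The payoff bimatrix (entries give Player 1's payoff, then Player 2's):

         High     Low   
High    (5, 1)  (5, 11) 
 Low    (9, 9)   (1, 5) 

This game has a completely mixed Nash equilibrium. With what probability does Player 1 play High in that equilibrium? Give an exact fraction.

Let x be the probability that Player 1 plays High. In a completely mixed equilibrium, Player 2 must be indifferent between High and Low.
Player 2's expected payoff from High is x + 9(1−x); from Low it is 11x + 5(1−x).
Setting these equal: −8x + 9 = 6x + 5, so x = 2/7.

2/7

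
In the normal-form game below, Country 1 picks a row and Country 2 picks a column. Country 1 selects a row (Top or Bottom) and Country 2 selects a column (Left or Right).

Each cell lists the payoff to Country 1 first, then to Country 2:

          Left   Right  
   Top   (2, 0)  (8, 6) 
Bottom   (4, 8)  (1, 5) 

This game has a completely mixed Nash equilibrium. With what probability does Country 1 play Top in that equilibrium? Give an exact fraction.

Let p be the probability that Country 1 plays Top. In a completely mixed equilibrium, Country 2 must be indifferent between Left and Right.
Country 2's expected payoff from Left is 8(1−p); from Right it is 6p + 5(1−p).
Setting these equal: −8p + 8 = p + 5, so p = 1/3.

1/3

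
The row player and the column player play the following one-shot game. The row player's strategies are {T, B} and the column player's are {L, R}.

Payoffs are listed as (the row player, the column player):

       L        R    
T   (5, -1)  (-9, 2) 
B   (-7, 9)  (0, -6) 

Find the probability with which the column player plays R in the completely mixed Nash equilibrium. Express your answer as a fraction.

4/7

Let c be the probability that the column player plays L. In a completely mixed equilibrium, the row player must be indifferent between T and B.
The row player's expected payoff from T is 5c − 9(1−c); from B it is −7c.
Setting these equal: 14c − 9 = −7c, so c = 3/7.
Therefore the column player plays R with probability 1 − 3/7 = 4/7.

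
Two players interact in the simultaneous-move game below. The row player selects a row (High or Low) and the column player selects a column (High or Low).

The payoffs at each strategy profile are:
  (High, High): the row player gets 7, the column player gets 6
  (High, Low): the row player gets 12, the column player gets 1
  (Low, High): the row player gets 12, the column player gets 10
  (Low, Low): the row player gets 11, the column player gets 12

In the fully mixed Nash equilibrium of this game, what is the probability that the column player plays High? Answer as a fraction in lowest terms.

Let q be the probability that the column player plays High. In a completely mixed equilibrium, the row player must be indifferent between High and Low.
The row player's expected payoff from High is 7q + 12(1−q); from Low it is 12q + 11(1−q).
Setting these equal: −5q + 12 = q + 11, so q = 1/6.

1/6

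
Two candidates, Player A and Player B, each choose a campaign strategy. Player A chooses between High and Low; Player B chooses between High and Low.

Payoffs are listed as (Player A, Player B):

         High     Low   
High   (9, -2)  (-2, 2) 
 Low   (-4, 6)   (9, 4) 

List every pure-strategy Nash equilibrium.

none

(High, High): Player B prefers Low (2 > -2) — not an equilibrium.
(High, Low): Player A prefers Low (9 > -2) — not an equilibrium.
(Low, High): Player A prefers High (9 > -4) — not an equilibrium.
(Low, Low): Player B prefers High (6 > 4) — not an equilibrium.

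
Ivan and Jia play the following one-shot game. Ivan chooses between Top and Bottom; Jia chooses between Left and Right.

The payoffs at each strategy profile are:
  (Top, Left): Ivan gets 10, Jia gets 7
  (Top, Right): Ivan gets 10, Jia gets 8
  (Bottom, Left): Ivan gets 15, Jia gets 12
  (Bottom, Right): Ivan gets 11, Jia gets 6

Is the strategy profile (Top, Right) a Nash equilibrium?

No

At (Top, Right), Ivan earns 10; switching to Bottom would give 11, so Ivan would deviate.
Jia earns 8; switching to Left would give 7, so Jia has no profitable deviation.
Since at least one player can profitably deviate, this is not a Nash equilibrium.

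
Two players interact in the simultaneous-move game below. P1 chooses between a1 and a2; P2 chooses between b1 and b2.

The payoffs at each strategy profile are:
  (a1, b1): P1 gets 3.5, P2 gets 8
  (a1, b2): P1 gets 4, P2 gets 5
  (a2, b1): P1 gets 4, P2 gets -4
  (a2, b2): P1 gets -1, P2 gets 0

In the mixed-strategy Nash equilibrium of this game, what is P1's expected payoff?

39/11

First find q, the probability P2 plays b1, from P1's indifference between a1 and a2: 3.5q + 4(1−q) = 4q − (1−q), giving q = 10/11.
Since P1 is indifferent in equilibrium, P1's expected payoff equals the payoff from either row against (10/11, 1/11). Using a1: 3.5(10/11) + 4(1/11) = 39/11.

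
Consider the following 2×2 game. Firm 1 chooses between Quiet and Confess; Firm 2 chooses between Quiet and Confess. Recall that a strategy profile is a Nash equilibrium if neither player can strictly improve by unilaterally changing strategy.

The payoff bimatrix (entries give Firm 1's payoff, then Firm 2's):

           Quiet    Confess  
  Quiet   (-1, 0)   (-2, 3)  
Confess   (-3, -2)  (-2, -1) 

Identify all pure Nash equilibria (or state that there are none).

(Quiet, Confess) and (Confess, Confess)

(Quiet, Quiet): Firm 2 prefers Confess (3 > 0) — not an equilibrium.
(Quiet, Confess): Firm 1 gets -2 ≥ -2 from Confess, and Firm 2 gets 3 ≥ 0 from Quiet — Nash equilibrium.
(Confess, Quiet): Firm 1 prefers Quiet (-1 > -3); Firm 2 prefers Confess (-1 > -2) — not an equilibrium.
(Confess, Confess): Firm 1 gets -2 ≥ -2 from Quiet, and Firm 2 gets -1 ≥ -2 from Quiet — Nash equilibrium.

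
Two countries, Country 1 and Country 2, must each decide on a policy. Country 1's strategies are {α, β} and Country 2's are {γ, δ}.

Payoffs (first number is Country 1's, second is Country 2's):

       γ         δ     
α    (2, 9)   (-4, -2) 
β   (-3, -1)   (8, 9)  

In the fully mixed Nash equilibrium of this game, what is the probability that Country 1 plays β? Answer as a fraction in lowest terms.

11/21

Let x be the probability that Country 1 plays α. In a completely mixed equilibrium, Country 2 must be indifferent between γ and δ.
Country 2's expected payoff from γ is 9x − (1−x); from δ it is −2x + 9(1−x).
Setting these equal: 10x − 1 = −11x + 9, so x = 10/21.
Therefore Country 1 plays β with probability 1 − 10/21 = 11/21.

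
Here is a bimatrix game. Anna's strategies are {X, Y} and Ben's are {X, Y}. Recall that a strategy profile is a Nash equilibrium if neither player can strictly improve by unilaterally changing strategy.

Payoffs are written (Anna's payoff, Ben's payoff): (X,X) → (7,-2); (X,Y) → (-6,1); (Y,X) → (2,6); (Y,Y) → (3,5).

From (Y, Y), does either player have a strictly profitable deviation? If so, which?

Anna at (Y, Y) earns 3; deviating to X yields -6 — not better.
Ben earns 5; deviating to X yields 6 — a strict improvement.
Only Ben has a strictly profitable deviation.

Ben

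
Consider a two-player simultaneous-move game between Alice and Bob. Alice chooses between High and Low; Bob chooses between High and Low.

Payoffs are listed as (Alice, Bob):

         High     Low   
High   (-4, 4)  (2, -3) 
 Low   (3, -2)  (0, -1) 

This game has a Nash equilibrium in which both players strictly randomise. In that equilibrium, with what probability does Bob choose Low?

Let y be the probability that Bob plays High. In a completely mixed equilibrium, Alice must be indifferent between High and Low.
Alice's expected payoff from High is −4y + 2(1−y); from Low it is 3y.
Setting these equal: −6y + 2 = 3y, so y = 2/9.
Therefore Bob plays Low with probability 1 − 2/9 = 7/9.

7/9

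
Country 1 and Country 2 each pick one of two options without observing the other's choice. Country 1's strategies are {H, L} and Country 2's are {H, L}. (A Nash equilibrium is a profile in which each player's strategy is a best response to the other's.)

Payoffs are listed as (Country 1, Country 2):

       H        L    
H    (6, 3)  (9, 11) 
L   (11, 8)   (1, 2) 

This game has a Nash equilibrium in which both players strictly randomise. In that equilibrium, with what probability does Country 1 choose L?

Let r be the probability that Country 1 plays H. In a completely mixed equilibrium, Country 2 must be indifferent between H and L.
Country 2's expected payoff from H is 3r + 8(1−r); from L it is 11r + 2(1−r).
Setting these equal: −5r + 8 = 9r + 2, so r = 3/7.
Therefore Country 1 plays L with probability 1 − 3/7 = 4/7.

4/7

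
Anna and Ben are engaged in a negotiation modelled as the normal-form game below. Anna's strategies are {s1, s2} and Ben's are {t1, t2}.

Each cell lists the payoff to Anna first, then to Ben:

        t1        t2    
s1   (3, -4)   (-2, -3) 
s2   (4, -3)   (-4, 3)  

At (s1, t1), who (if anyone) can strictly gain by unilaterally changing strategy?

Both

Anna at (s1, t1) earns 3; deviating to s2 yields 4 — a strict improvement.
Ben earns -4; deviating to t2 yields -3 — a strict improvement.
Both Anna and Ben have strictly profitable deviations.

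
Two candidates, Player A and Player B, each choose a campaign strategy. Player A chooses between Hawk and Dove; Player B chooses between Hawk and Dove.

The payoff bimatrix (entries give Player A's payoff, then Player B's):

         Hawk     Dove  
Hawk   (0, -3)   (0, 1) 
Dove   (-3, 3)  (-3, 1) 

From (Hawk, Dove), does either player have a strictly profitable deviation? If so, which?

Player A at (Hawk, Dove) earns 0; deviating to Dove yields -3 — not better.
Player B earns 1; deviating to Hawk yields -3 — not better.
Neither player can strictly improve; the profile is a Nash equilibrium.

Neither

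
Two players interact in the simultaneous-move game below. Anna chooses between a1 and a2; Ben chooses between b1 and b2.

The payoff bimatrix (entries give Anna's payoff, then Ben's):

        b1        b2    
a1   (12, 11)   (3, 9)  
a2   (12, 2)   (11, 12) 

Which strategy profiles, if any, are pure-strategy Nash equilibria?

(a1, b1): Anna gets 12 ≥ 12 from a2, and Ben gets 11 ≥ 9 from b2 — Nash equilibrium.
(a1, b2): Anna prefers a2 (11 > 3); Ben prefers b1 (11 > 9) — not an equilibrium.
(a2, b1): Ben prefers b2 (12 > 2) — not an equilibrium.
(a2, b2): Anna gets 11 ≥ 3 from a1, and Ben gets 12 ≥ 2 from b1 — Nash equilibrium.

(a1, b1) and (a2, b2)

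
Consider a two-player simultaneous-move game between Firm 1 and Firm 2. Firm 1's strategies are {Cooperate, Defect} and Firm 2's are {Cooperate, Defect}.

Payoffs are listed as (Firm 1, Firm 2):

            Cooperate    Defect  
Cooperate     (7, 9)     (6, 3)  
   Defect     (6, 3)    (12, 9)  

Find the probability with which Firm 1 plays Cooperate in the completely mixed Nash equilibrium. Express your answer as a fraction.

Let r be the probability that Firm 1 plays Cooperate. In a completely mixed equilibrium, Firm 2 must be indifferent between Cooperate and Defect.
Firm 2's expected payoff from Cooperate is 9r + 3(1−r); from Defect it is 3r + 9(1−r).
Setting these equal: 6r + 3 = −6r + 9, so r = 1/2.

1/2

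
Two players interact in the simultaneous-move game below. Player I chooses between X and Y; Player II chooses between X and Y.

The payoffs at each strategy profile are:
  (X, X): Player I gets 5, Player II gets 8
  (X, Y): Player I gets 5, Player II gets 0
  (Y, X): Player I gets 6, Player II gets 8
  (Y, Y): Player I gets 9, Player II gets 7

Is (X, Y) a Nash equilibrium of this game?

At (X, Y), Player I earns 5; switching to Y would give 9, so Player I would deviate.
Player II earns 0; switching to X would give 8, so Player II would deviate.
Since at least one player can profitably deviate, this is not a Nash equilibrium.

No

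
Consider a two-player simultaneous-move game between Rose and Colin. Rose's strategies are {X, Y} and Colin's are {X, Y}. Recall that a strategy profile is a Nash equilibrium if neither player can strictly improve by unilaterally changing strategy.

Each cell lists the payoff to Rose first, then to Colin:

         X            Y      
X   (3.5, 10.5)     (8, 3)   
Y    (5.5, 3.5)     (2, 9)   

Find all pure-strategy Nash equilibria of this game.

none

(X, X): Rose prefers Y (5.5 > 3.5) — not an equilibrium.
(X, Y): Colin prefers X (10.5 > 3) — not an equilibrium.
(Y, X): Colin prefers Y (9 > 3.5) — not an equilibrium.
(Y, Y): Rose prefers X (8 > 2) — not an equilibrium.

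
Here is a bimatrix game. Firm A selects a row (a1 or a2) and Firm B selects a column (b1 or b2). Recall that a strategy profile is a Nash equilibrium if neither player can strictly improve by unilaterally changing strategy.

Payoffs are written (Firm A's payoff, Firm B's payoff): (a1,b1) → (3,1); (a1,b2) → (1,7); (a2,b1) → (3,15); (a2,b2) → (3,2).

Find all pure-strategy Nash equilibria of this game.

(a1, b1): Firm B prefers b2 (7 > 1) — not an equilibrium.
(a1, b2): Firm A prefers a2 (3 > 1) — not an equilibrium.
(a2, b1): Firm A gets 3 ≥ 3 from a1, and Firm B gets 15 ≥ 2 from b2 — Nash equilibrium.
(a2, b2): Firm B prefers b1 (15 > 2) — not an equilibrium.

(a2, b1)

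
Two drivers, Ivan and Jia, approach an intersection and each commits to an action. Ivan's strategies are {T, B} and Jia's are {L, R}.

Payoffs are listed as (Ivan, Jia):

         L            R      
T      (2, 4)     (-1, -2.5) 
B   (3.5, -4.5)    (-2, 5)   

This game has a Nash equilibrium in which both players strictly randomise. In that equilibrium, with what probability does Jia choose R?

Let c be the probability that Jia plays L. In a completely mixed equilibrium, Ivan must be indifferent between T and B.
Ivan's expected payoff from T is 2c − (1−c); from B it is 3.5c − 2(1−c).
Setting these equal: 3c − 1 = 5.5c − 2, so c = 2/5.
Therefore Jia plays R with probability 1 − 2/5 = 3/5.

3/5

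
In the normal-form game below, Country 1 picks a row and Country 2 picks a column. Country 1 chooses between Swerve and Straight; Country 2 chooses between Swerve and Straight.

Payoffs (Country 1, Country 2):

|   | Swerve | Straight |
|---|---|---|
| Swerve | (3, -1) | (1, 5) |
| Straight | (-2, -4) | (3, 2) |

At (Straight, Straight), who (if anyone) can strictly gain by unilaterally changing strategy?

Neither

Country 1 at (Straight, Straight) earns 3; deviating to Swerve yields 1 — not better.
Country 2 earns 2; deviating to Swerve yields -4 — not better.
Neither player can strictly improve; the profile is a Nash equilibrium.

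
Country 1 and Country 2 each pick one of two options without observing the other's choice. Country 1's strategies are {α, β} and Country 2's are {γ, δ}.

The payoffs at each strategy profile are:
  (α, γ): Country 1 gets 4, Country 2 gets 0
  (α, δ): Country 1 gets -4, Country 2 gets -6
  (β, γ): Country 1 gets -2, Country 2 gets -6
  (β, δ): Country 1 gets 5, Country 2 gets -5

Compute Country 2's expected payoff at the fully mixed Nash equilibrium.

First find x, the probability Country 1 plays α, from Country 2's indifference between γ and δ: −6(1−x) = −6x − 5(1−x), giving x = 1/7.
Since Country 2 is indifferent in equilibrium, Country 2's expected payoff equals the payoff from either column against (1/7, 6/7). Using γ: −6(6/7) = -36/7.

-36/7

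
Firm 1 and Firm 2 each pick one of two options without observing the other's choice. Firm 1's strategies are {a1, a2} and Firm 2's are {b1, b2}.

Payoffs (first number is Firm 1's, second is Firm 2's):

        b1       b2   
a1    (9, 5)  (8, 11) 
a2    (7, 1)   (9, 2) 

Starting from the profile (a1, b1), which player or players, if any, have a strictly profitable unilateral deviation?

Firm 2

Firm 1 at (a1, b1) earns 9; deviating to a2 yields 7 — not better.
Firm 2 earns 5; deviating to b2 yields 11 — a strict improvement.
Only Firm 2 has a strictly profitable deviation.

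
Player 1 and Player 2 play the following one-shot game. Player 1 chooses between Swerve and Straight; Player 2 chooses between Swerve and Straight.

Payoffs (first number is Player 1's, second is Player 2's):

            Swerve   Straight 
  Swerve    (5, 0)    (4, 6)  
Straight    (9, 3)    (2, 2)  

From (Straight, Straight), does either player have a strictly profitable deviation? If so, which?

Player 1 at (Straight, Straight) earns 2; deviating to Swerve yields 4 — a strict improvement.
Player 2 earns 2; deviating to Swerve yields 3 — a strict improvement.
Both Player 1 and Player 2 have strictly profitable deviations.

Both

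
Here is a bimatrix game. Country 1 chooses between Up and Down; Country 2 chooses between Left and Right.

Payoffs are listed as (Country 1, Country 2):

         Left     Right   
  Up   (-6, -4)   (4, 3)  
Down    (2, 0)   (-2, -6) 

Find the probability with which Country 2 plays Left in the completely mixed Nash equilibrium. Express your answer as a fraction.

Let y be the probability that Country 2 plays Left. In a completely mixed equilibrium, Country 1 must be indifferent between Up and Down.
Country 1's expected payoff from Up is −6y + 4(1−y); from Down it is 2y − 2(1−y).
Setting these equal: −10y + 4 = 4y − 2, so y = 3/7.

3/7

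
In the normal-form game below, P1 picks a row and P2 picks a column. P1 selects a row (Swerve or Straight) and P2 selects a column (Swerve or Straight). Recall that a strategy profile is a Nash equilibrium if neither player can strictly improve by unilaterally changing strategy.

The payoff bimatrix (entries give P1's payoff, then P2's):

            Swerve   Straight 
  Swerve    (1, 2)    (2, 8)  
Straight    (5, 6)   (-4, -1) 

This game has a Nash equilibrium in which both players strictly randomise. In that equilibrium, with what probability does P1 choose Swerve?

Let r be the probability that P1 plays Swerve. In a completely mixed equilibrium, P2 must be indifferent between Swerve and Straight.
P2's expected payoff from Swerve is 2r + 6(1−r); from Straight it is 8r − (1−r).
Setting these equal: −4r + 6 = 9r − 1, so r = 7/13.

7/13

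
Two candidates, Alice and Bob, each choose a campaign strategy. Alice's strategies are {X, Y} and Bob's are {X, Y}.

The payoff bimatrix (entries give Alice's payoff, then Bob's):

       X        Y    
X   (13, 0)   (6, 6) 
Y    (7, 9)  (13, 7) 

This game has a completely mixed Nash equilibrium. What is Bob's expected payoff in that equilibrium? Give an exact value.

27/4

First find p, the probability Alice plays X, from Bob's indifference between X and Y: 9(1−p) = 6p + 7(1−p), giving p = 1/4.
Since Bob is indifferent in equilibrium, Bob's expected payoff equals the payoff from either column against (1/4, 3/4). Using X: 9(3/4) = 27/4.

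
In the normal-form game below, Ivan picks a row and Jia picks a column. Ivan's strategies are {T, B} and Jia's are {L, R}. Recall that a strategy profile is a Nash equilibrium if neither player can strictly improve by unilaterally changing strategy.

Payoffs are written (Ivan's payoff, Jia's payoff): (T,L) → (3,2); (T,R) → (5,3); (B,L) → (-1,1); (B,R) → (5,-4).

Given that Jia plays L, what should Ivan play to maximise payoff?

T

Against L, Ivan earns 3 from T and -1 from B.
So T is the best response.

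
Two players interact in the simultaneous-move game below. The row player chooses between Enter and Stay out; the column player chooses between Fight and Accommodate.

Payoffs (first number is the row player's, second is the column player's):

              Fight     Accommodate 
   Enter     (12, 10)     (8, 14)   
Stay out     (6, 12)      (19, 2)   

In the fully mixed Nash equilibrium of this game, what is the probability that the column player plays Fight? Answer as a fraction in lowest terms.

11/17

Let y be the probability that the column player plays Fight. In a completely mixed equilibrium, the row player must be indifferent between Enter and Stay out.
The row player's expected payoff from Enter is 12y + 8(1−y); from Stay out it is 6y + 19(1−y).
Setting these equal: 4y + 8 = −13y + 19, so y = 11/17.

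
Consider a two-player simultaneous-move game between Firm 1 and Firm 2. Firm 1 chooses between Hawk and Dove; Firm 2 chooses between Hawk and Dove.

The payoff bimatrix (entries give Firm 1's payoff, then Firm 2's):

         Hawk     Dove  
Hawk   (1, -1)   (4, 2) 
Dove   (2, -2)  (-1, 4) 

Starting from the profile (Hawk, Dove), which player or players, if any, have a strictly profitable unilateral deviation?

Firm 1 at (Hawk, Dove) earns 4; deviating to Dove yields -1 — not better.
Firm 2 earns 2; deviating to Hawk yields -1 — not better.
Neither player can strictly improve; the profile is a Nash equilibrium.

Neither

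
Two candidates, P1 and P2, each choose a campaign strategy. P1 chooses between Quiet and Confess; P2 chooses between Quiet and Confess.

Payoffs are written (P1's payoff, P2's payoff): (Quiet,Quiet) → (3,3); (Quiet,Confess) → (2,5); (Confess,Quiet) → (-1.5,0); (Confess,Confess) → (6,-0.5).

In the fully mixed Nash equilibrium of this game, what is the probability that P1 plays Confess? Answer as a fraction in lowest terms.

4/5

Let r be the probability that P1 plays Quiet. In a completely mixed equilibrium, P2 must be indifferent between Quiet and Confess.
P2's expected payoff from Quiet is 3r; from Confess it is 5r − 0.5(1−r).
Setting these equal: 3r = 5.5r − 0.5, so r = 1/5.
Therefore P1 plays Confess with probability 1 − 1/5 = 4/5.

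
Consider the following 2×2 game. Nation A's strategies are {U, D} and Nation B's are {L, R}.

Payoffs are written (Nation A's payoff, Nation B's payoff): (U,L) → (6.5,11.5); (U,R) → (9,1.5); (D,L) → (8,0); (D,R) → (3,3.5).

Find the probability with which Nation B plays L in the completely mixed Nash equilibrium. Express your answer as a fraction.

Let y be the probability that Nation B plays L. In a completely mixed equilibrium, Nation A must be indifferent between U and D.
Nation A's expected payoff from U is 6.5y + 9(1−y); from D it is 8y + 3(1−y).
Setting these equal: −2.5y + 9 = 5y + 3, so y = 4/5.

4/5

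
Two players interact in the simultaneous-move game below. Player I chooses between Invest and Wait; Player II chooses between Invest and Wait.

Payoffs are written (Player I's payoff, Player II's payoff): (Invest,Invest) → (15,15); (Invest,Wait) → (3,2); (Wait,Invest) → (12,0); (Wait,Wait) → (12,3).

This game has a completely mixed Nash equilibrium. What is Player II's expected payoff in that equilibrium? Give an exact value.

First find x, the probability Player I plays Invest, from Player II's indifference between Invest and Wait: 15x = 2x + 3(1−x), giving x = 3/16.
Since Player II is indifferent in equilibrium, Player II's expected payoff equals the payoff from either column against (3/16, 13/16). Using Invest: 15(3/16) = 45/16.

45/16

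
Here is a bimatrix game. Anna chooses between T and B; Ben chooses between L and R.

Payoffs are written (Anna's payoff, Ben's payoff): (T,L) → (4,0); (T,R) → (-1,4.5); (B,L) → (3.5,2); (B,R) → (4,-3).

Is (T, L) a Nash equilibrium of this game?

No

At (T, L), Anna earns 4; switching to B would give 3.5, so Anna has no profitable deviation.
Ben earns 0; switching to R would give 4.5, so Ben would deviate.
Since at least one player can profitably deviate, this is not a Nash equilibrium.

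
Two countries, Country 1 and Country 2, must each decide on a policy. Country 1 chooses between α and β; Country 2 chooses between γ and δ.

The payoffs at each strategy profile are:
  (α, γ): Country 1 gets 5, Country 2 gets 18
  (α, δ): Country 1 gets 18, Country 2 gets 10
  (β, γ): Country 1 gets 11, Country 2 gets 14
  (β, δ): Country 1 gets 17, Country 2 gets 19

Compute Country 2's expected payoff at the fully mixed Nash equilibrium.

First find x, the probability Country 1 plays α, from Country 2's indifference between γ and δ: 18x + 14(1−x) = 10x + 19(1−x), giving x = 5/13.
Since Country 2 is indifferent in equilibrium, Country 2's expected payoff equals the payoff from either column against (5/13, 8/13). Using γ: 18(5/13) + 14(8/13) = 202/13.

202/13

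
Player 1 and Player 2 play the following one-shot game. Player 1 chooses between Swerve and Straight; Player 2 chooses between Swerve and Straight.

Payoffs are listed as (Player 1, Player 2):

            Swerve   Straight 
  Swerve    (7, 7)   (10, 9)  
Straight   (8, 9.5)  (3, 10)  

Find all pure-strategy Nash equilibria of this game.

(Swerve, Straight)

(Swerve, Swerve): Player 1 prefers Straight (8 > 7); Player 2 prefers Straight (9 > 7) — not an equilibrium.
(Swerve, Straight): Player 1 gets 10 ≥ 3 from Straight, and Player 2 gets 9 ≥ 7 from Swerve — Nash equilibrium.
(Straight, Swerve): Player 2 prefers Straight (10 > 9.5) — not an equilibrium.
(Straight, Straight): Player 1 prefers Swerve (10 > 3) — not an equilibrium.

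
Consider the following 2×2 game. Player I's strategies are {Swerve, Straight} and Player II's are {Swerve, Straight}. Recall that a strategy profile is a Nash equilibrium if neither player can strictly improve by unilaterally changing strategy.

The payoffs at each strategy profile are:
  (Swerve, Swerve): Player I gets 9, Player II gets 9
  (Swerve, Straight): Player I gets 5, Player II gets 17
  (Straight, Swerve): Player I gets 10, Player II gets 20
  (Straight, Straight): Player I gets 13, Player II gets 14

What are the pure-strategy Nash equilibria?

(Straight, Swerve)

(Swerve, Swerve): Player I prefers Straight (10 > 9); Player II prefers Straight (17 > 9) — not an equilibrium.
(Swerve, Straight): Player I prefers Straight (13 > 5) — not an equilibrium.
(Straight, Swerve): Player I gets 10 ≥ 9 from Swerve, and Player II gets 20 ≥ 14 from Straight — Nash equilibrium.
(Straight, Straight): Player II prefers Swerve (20 > 14) — not an equilibrium.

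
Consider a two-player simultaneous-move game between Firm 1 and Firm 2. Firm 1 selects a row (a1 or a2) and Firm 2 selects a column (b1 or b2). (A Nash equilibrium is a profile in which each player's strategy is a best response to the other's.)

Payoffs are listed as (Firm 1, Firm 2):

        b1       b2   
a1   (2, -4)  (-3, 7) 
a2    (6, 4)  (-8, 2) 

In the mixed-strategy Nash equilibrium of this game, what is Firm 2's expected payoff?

36/13

First find p, the probability Firm 1 plays a1, from Firm 2's indifference between b1 and b2: −4p + 4(1−p) = 7p + 2(1−p), giving p = 2/13.
Since Firm 2 is indifferent in equilibrium, Firm 2's expected payoff equals the payoff from either column against (2/13, 11/13). Using b1: −4(2/13) + 4(11/13) = 36/13.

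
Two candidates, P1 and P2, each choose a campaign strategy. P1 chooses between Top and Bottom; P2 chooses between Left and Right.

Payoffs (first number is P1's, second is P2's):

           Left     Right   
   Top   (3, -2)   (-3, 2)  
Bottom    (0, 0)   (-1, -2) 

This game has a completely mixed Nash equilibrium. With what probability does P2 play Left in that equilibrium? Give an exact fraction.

2/5

Let c be the probability that P2 plays Left. In a completely mixed equilibrium, P1 must be indifferent between Top and Bottom.
P1's expected payoff from Top is 3c − 3(1−c); from Bottom it is −(1−c).
Setting these equal: 6c − 3 = c − 1, so c = 2/5.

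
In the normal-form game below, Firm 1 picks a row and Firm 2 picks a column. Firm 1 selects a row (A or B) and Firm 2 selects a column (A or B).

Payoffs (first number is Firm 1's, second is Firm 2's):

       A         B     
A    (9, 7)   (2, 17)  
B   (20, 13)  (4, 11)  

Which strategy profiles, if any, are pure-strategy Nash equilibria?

(B, A)

(A, A): Firm 1 prefers B (20 > 9); Firm 2 prefers B (17 > 7) — not an equilibrium.
(A, B): Firm 1 prefers B (4 > 2) — not an equilibrium.
(B, A): Firm 1 gets 20 ≥ 9 from A, and Firm 2 gets 13 ≥ 11 from B — Nash equilibrium.
(B, B): Firm 2 prefers A (13 > 11) — not an equilibrium.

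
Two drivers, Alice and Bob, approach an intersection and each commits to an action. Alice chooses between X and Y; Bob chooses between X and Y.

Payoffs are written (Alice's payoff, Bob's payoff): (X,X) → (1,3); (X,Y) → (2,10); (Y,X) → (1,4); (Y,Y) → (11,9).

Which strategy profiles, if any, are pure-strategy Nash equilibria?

(Y, Y)

(X, X): Bob prefers Y (10 > 3) — not an equilibrium.
(X, Y): Alice prefers Y (11 > 2) — not an equilibrium.
(Y, X): Bob prefers Y (9 > 4) — not an equilibrium.
(Y, Y): Alice gets 11 ≥ 2 from X, and Bob gets 9 ≥ 4 from X — Nash equilibrium.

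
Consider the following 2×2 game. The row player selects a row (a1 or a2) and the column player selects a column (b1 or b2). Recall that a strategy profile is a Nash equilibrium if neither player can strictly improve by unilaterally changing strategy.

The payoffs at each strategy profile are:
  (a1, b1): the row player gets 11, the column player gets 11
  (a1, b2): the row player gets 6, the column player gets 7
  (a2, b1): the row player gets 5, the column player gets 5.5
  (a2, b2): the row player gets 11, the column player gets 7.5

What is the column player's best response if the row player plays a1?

Against a1, the column player earns 11 from b1 and 7 from b2.
So b1 is the best response.

b1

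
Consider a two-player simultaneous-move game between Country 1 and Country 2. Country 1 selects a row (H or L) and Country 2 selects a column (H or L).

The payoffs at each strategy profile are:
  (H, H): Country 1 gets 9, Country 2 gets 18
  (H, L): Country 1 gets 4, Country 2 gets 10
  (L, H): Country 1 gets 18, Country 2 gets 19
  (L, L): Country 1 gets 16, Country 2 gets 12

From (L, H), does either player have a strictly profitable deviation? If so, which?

Country 1 at (L, H) earns 18; deviating to H yields 9 — not better.
Country 2 earns 19; deviating to L yields 12 — not better.
Neither player can strictly improve; the profile is a Nash equilibrium.

Neither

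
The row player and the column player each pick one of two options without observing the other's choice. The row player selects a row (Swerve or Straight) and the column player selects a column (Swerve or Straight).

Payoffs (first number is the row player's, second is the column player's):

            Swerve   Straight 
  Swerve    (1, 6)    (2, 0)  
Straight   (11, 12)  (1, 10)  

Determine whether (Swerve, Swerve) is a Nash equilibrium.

At (Swerve, Swerve), the row player earns 1; switching to Straight would give 11, so the row player would deviate.
The column player earns 6; switching to Straight would give 0, so the column player has no profitable deviation.
Since at least one player can profitably deviate, this is not a Nash equilibrium.

No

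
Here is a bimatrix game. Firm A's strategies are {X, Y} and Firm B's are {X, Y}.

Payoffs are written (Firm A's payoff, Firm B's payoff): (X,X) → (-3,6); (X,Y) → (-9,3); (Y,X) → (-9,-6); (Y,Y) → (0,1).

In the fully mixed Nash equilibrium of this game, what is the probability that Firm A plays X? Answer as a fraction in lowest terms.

7/10

Let x be the probability that Firm A plays X. In a completely mixed equilibrium, Firm B must be indifferent between X and Y.
Firm B's expected payoff from X is 6x − 6(1−x); from Y it is 3x + (1−x).
Setting these equal: 12x − 6 = 2x + 1, so x = 7/10.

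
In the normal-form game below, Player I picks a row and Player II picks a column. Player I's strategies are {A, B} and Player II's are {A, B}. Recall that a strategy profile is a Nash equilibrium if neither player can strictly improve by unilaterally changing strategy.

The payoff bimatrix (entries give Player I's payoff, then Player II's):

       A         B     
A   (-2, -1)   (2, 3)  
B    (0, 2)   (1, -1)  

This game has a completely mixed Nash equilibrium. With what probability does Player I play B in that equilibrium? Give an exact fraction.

Let p be the probability that Player I plays A. In a completely mixed equilibrium, Player II must be indifferent between A and B.
Player II's expected payoff from A is −p + 2(1−p); from B it is 3p − (1−p).
Setting these equal: −3p + 2 = 4p − 1, so p = 3/7.
Therefore Player I plays B with probability 1 − 3/7 = 4/7.

4/7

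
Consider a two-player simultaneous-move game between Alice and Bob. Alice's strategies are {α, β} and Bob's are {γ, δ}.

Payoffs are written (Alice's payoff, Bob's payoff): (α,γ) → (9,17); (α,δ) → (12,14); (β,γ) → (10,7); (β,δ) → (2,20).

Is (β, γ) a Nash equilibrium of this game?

At (β, γ), Alice earns 10; switching to α would give 9, so Alice has no profitable deviation.
Bob earns 7; switching to δ would give 20, so Bob would deviate.
Since at least one player can profitably deviate, this is not a Nash equilibrium.

No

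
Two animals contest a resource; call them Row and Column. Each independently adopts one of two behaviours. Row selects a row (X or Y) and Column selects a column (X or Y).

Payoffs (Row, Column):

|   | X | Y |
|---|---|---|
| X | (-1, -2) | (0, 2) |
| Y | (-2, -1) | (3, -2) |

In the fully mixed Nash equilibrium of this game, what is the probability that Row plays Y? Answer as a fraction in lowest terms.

Let p be the probability that Row plays X. In a completely mixed equilibrium, Column must be indifferent between X and Y.
Column's expected payoff from X is −2p − (1−p); from Y it is 2p − 2(1−p).
Setting these equal: −p − 1 = 4p − 2, so p = 1/5.
Therefore Row plays Y with probability 1 − 1/5 = 4/5.

4/5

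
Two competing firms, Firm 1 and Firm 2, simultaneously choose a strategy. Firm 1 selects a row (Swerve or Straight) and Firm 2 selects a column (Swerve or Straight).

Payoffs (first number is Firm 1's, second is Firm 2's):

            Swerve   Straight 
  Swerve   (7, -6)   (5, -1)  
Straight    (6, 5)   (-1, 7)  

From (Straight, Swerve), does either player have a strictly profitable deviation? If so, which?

Firm 1 at (Straight, Swerve) earns 6; deviating to Swerve yields 7 — a strict improvement.
Firm 2 earns 5; deviating to Straight yields 7 — a strict improvement.
Both Firm 1 and Firm 2 have strictly profitable deviations.

Both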